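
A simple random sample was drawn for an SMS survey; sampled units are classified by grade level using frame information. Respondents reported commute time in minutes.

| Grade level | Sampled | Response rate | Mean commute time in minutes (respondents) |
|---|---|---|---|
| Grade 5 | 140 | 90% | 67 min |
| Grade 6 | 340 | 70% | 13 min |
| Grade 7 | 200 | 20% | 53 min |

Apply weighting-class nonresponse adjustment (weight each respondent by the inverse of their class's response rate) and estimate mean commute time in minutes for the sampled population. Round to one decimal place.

35.9

With weight = n_sampled/n_responded per class, the weighted class total is n_sampled:
  Grade 5: 140 × 67 = 9380
  Grade 6: 340 × 13 = 4420
  Grade 7: 200 × 53 = 10,600
Adjusted estimate = 24,400 / 680 = 35.8824 → 35.9.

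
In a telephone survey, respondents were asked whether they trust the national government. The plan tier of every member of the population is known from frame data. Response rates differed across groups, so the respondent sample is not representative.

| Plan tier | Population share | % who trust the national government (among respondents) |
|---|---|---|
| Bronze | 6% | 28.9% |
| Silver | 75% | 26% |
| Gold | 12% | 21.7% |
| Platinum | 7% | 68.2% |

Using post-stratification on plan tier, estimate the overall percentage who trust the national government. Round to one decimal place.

28.6%

Each cell contributes population-share × respondent value:
  Bronze: 0.06 × 28.9 = 1.734
  Silver: 0.75 × 26 = 19.5
  Gold: 0.12 × 21.7 = 2.604
  Platinum: 0.07 × 68.2 = 4.774
Post-stratified estimate = 28.612 → 28.6%.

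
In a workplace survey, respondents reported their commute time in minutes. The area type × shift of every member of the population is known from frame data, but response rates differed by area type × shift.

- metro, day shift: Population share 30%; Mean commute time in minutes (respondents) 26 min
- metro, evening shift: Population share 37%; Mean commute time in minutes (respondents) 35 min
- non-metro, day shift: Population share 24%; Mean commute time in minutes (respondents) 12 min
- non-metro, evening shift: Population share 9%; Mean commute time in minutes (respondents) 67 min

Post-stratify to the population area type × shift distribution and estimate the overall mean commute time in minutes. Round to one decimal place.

Each cell contributes population-share × respondent value:
  metro, day shift: 0.3 × 26 = 7.8
  metro, evening shift: 0.37 × 35 = 12.95
  non-metro, day shift: 0.24 × 12 = 2.88
  non-metro, evening shift: 0.09 × 67 = 6.03
Post-stratified estimate = 29.66 → 29.7.

29.7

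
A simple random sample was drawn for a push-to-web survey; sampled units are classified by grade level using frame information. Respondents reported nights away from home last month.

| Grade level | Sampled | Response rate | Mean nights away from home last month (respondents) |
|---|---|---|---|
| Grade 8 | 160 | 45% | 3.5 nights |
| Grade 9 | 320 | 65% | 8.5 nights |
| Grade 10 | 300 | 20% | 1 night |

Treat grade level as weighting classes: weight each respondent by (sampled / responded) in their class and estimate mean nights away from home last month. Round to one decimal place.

4.6

Each respondent's weight = sampled/responded in their class; summing within a class gives n_sampled, so:
  Grade 8: 160 × 3.5 = 560
  Grade 9: 320 × 8.5 = 2720
  Grade 10: 300 × 1 = 300
Adjusted estimate = 3580 / 780 = 4.58974 → 4.6.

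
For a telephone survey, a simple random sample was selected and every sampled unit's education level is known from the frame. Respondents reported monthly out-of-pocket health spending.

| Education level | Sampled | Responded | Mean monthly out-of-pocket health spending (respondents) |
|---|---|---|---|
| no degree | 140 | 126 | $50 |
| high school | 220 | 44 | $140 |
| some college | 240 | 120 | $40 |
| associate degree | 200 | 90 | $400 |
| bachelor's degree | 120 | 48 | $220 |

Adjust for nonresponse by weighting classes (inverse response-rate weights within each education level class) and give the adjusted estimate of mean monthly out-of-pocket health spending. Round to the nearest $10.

Class response rates: no degree 126/140 = 90%, high school 44/220 = 20%, some college 120/240 = 50%, associate degree 90/200 = 45%, bachelor's degree 48/120 = 40%.
Each respondent's weight = sampled/responded in their class; summing within a class gives n_sampled, so:
  no degree: 140 × 50 = 7000
  high school: 220 × 140 = 30,800
  some college: 240 × 40 = 9600
  associate degree: 200 × 400 = 80,000
  bachelor's degree: 120 × 220 = 26,400
Adjusted estimate = 153,800 / 920 = 167.174 → $170.

$170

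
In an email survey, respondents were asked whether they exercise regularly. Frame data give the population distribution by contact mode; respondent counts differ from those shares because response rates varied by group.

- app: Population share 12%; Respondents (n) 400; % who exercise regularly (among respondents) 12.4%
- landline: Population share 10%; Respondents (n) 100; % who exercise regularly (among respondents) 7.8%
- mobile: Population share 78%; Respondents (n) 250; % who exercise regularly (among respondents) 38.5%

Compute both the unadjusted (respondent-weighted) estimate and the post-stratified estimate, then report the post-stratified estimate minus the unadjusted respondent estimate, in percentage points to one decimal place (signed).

Naive respondent-only estimate (weights = respondent counts):
  (400/750)×12.4 + (100/750)×7.8 + (250/750)×38.5 = 20.4867%
Reweighting by population contact mode shares:
  0.12×12.4 + 0.1×7.8 + 0.78×38.5 = 32.298%
Difference = 32.298 − 20.4867 = 11.8113 pp.

+11.8 percentage points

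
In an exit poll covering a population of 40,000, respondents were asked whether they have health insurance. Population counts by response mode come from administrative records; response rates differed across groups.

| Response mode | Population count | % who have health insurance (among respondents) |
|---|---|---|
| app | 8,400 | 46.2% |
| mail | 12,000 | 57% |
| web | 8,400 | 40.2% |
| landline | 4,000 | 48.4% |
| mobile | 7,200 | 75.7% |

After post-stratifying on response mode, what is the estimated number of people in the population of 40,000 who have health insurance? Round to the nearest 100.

Estimated count per cell = population count × respondent percentage:
  app: 8,400 × 46.2% = 3880.8
  mail: 12,000 × 57% = 6840
  web: 8,400 × 40.2% = 3376.8
  landline: 4,000 × 48.4% = 1936
  mobile: 7,200 × 75.7% = 5450.4
Estimated total = 21,484 → 21,500.

21,500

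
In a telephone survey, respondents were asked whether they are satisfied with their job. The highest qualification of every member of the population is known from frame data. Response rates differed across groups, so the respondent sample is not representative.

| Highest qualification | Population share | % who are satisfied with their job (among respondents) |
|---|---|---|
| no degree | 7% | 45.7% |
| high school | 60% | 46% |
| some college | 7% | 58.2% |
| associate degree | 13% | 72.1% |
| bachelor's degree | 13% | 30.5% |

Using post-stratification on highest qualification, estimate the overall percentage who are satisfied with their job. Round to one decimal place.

48.2%

Post-stratification weights by population share, not respondent share:
  no degree: 0.07 × 45.7 = 3.199
  high school: 0.6 × 46 = 27.6
  some college: 0.07 × 58.2 = 4.074
  associate degree: 0.13 × 72.1 = 9.373
  bachelor's degree: 0.13 × 30.5 = 3.965
Post-stratified estimate = 48.211 → 48.2%.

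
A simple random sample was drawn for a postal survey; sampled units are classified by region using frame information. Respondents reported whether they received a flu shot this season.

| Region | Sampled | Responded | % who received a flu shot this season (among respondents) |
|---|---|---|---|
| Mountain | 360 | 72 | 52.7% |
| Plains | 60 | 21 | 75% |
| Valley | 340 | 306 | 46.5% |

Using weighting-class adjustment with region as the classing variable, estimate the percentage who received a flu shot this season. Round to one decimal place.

51.7%

Response rates by class: Mountain 72/360 = 20%, Plains 21/60 = 35%, Valley 306/340 = 90%.
Each respondent's weight = sampled/responded in their class; summing within a class gives n_sampled, so:
  Mountain: 360 × 52.7 = 18,972
  Plains: 60 × 75 = 4500
  Valley: 340 × 46.5 = 15,810
Adjusted estimate = 39,282 / 760 = 51.6868 → 51.7%.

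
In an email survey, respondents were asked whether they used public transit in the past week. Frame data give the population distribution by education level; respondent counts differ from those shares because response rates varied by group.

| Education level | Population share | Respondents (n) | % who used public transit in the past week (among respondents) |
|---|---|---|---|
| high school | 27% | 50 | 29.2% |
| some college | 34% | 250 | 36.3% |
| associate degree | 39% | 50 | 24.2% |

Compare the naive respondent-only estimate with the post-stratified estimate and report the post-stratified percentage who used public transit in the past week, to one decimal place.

29.7%

Naive respondent-only estimate (weights = respondent counts):
  (50/350)×29.2 + (250/350)×36.3 + (50/350)×24.2 = 33.5571%
Reweighting by population education level shares:
  0.27×29.2 + 0.34×36.3 + 0.39×24.2 = 29.664%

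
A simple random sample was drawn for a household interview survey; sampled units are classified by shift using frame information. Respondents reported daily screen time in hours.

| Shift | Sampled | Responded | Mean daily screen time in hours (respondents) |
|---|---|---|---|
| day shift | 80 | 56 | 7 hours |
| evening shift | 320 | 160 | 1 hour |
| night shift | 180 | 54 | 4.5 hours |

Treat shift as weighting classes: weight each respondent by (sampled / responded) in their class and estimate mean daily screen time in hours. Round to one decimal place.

Response rates by class: day shift 56/80 = 70%, evening shift 160/320 = 50%, night shift 54/180 = 30%.
Each respondent's weight = sampled/responded in their class; summing within a class gives n_sampled, so:
  day shift: 80 × 7 = 560
  evening shift: 320 × 1 = 320
  night shift: 180 × 4.5 = 810
Adjusted estimate = 1690 / 580 = 2.91379 → 2.9.

2.9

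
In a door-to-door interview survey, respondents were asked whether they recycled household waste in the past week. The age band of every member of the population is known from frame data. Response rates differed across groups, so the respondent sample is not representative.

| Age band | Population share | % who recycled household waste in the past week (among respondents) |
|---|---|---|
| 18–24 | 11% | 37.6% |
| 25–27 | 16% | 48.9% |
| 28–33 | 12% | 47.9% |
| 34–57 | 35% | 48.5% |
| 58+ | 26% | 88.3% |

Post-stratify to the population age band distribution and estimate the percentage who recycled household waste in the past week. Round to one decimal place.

57.6%

Post-stratification weights by population share, not respondent share:
  18–24: 0.11 × 37.6 = 4.136
  25–27: 0.16 × 48.9 = 7.824
  28–33: 0.12 × 47.9 = 5.748
  34–57: 0.35 × 48.5 = 16.975
  58+: 0.26 × 88.3 = 22.958
Post-stratified estimate = 57.641 → 57.6%.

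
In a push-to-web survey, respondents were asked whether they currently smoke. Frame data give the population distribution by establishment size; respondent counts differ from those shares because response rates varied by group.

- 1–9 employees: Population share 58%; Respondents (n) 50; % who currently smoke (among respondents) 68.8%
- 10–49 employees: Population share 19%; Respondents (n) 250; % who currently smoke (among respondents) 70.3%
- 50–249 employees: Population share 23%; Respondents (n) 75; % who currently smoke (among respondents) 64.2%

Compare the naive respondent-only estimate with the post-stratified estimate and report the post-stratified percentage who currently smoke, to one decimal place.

68.0%

Unadjusted (pooled respondent) estimate weights by respondent counts:
  (50/375)×68.8 + (250/375)×70.3 + (75/375)×64.2 = 68.88%
Reweighting by population establishment size shares:
  0.58×68.8 + 0.19×70.3 + 0.23×64.2 = 68.027%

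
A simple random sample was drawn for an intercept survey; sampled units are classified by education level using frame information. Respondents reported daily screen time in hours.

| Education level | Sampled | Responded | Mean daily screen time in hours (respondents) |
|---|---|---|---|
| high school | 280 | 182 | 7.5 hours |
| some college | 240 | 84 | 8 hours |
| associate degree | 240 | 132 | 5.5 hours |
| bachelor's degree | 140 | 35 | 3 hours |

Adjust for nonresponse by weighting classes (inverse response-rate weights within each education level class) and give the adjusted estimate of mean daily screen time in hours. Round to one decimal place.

Class response rates: high school 182/280 = 65%, some college 84/240 = 35%, associate degree 132/240 = 55%, bachelor's degree 35/140 = 25%.
Inverse-response-rate weighting restores each class to its sampled count, so class totals weight by n_sampled:
  high school: 280 × 7.5 = 2100
  some college: 240 × 8 = 1920
  associate degree: 240 × 5.5 = 1320
  bachelor's degree: 140 × 3 = 420
Adjusted estimate = 5760 / 900 = 6.4 → 6.4.

6.4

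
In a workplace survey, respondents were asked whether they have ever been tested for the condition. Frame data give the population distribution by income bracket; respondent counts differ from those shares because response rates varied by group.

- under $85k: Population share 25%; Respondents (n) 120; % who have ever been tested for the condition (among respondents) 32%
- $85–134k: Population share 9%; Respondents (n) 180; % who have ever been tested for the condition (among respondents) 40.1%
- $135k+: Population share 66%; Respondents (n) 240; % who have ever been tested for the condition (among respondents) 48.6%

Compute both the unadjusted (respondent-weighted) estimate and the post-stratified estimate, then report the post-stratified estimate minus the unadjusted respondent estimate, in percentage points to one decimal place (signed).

+1.6 percentage points

Unadjusted (pooled respondent) estimate weights by respondent counts:
  (120/540)×32 + (180/540)×40.1 + (240/540)×48.6 = 42.0778%
Post-stratifying to population shares instead:
  0.25×32 + 0.09×40.1 + 0.66×48.6 = 43.685%
Difference = 43.685 − 42.0778 = 1.6072 pp.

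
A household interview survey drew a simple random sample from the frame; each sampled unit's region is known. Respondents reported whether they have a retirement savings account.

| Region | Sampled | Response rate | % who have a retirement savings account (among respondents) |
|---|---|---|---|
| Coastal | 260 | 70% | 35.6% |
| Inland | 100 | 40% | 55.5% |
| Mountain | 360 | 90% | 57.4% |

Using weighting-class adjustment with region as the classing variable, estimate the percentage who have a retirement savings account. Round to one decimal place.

49.3%

Weighting each respondent by the inverse class response rate inflates each class back to its sampled size, so the class weight is n_sampled:
  Coastal: 260 × 35.6 = 9256
  Inland: 100 × 55.5 = 5550
  Mountain: 360 × 57.4 = 20,664
Adjusted estimate = 35,470 / 720 = 49.2639 → 49.3%.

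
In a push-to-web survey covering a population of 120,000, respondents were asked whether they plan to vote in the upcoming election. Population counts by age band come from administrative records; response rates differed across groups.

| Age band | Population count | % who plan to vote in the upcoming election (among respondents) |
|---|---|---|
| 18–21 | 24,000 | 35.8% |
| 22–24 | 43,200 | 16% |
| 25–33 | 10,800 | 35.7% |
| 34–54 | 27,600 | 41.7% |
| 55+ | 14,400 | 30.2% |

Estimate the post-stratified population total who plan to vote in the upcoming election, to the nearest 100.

Estimated count per cell = population count × respondent percentage:
  18–21: 24,000 × 35.8% = 8592
  22–24: 43,200 × 16% = 6912
  25–33: 10,800 × 35.7% = 3855.6
  34–54: 27,600 × 41.7% = 11509.2
  55+: 14,400 × 30.2% = 4348.8
Estimated total = 35217.6 → 35,200.

35,200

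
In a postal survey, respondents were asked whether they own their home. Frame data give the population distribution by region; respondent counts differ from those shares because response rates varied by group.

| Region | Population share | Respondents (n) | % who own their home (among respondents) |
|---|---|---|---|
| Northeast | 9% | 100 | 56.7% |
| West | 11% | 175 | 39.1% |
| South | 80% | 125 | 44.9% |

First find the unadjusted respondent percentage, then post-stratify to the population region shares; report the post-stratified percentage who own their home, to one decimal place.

45.3%

Unadjusted (pooled respondent) estimate weights by respondent counts:
  (100/400)×56.7 + (175/400)×39.1 + (125/400)×44.9 = 45.3125%
Reweighting by population region shares:
  0.09×56.7 + 0.11×39.1 + 0.8×44.9 = 45.324%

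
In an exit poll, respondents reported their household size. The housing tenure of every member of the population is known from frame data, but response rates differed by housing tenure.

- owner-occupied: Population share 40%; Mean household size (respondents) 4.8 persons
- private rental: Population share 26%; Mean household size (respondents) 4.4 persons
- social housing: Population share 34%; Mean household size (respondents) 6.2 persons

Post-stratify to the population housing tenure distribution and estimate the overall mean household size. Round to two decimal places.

5.17

Each cell contributes population-share × respondent value:
  owner-occupied: 0.4 × 4.8 = 1.92
  private rental: 0.26 × 4.4 = 1.144
  social housing: 0.34 × 6.2 = 2.108
Post-stratified estimate = 5.172 → 5.17.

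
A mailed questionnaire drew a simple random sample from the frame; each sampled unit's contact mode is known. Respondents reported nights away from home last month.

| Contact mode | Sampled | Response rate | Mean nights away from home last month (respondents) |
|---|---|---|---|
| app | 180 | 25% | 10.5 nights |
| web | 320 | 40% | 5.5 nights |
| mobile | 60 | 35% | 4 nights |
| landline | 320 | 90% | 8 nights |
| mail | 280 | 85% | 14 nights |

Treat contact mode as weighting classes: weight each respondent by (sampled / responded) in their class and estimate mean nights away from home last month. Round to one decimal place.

Weighting each respondent by the inverse class response rate inflates each class back to its sampled size, so the class weight is n_sampled:
  app: 180 × 10.5 = 1890
  web: 320 × 5.5 = 1760
  mobile: 60 × 4 = 240
  landline: 320 × 8 = 2560
  mail: 280 × 14 = 3920
Adjusted estimate = 10,370 / 1,160 = 8.93966 → 8.9.

8.9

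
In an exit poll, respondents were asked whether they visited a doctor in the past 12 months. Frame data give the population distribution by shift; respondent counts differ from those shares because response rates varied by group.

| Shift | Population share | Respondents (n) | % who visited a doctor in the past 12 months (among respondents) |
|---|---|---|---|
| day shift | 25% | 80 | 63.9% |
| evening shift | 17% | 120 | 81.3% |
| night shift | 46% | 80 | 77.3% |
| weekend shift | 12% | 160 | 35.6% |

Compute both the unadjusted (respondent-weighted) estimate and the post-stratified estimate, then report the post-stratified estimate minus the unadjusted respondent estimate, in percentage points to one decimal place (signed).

Unadjusted (pooled respondent) estimate weights by respondent counts:
  (80/440)×63.9 + (120/440)×81.3 + (80/440)×77.3 + (160/440)×35.6 = 60.7909%
Reweighting by population shift shares:
  0.25×63.9 + 0.17×81.3 + 0.46×77.3 + 0.12×35.6 = 69.626%
Difference = 69.626 − 60.7909 = 8.8351 pp.

+8.8 percentage points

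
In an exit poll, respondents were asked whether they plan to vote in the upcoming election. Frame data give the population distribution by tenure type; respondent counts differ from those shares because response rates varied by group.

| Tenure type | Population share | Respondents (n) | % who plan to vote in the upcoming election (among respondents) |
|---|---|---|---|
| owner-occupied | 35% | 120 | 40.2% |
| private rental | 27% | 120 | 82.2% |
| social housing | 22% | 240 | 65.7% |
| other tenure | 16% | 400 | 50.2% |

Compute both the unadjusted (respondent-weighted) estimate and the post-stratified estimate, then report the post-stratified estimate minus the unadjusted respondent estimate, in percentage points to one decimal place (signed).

+1.3 percentage points

Naive respondent-only estimate (weights = respondent counts):
  (120/880)×40.2 + (120/880)×82.2 + (240/880)×65.7 + (400/880)×50.2 = 57.4273%
Reweighting by population tenure type shares:
  0.35×40.2 + 0.27×82.2 + 0.22×65.7 + 0.16×50.2 = 58.75%
Difference = 58.75 − 57.4273 = 1.3227 pp.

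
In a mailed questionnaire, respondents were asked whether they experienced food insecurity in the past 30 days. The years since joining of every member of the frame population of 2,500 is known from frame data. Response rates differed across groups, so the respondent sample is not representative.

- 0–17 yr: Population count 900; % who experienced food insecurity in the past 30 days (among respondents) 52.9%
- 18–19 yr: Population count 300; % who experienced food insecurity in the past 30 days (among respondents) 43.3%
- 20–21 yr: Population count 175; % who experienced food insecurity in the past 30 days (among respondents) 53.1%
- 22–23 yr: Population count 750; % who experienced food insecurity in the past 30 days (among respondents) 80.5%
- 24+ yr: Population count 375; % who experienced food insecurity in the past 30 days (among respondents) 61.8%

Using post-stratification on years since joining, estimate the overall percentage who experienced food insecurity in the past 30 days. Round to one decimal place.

Reweight to the known years since joining distribution:
  0–17 yr: (900/2,500) × 52.9 = 19.044
  18–19 yr: (300/2,500) × 43.3 = 5.196
  20–21 yr: (175/2,500) × 53.1 = 3.717
  22–23 yr: (750/2,500) × 80.5 = 24.15
  24+ yr: (375/2,500) × 61.8 = 9.27
Post-stratified estimate = 61.377 → 61.4%.

61.4%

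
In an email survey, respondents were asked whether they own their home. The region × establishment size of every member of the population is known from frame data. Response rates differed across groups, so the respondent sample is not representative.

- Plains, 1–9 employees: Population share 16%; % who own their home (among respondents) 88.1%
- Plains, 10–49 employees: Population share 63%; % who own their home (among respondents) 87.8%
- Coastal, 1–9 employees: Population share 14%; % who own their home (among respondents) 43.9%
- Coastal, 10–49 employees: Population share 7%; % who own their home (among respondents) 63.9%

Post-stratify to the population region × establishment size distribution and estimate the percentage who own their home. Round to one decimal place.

80.0%

Weight each group's respondent value by its population share:
  Plains, 1–9 employees: 0.16 × 88.1 = 14.096
  Plains, 10–49 employees: 0.63 × 87.8 = 55.314
  Coastal, 1–9 employees: 0.14 × 43.9 = 6.146
  Coastal, 10–49 employees: 0.07 × 63.9 = 4.473
Post-stratified estimate = 80.029 → 80.0%.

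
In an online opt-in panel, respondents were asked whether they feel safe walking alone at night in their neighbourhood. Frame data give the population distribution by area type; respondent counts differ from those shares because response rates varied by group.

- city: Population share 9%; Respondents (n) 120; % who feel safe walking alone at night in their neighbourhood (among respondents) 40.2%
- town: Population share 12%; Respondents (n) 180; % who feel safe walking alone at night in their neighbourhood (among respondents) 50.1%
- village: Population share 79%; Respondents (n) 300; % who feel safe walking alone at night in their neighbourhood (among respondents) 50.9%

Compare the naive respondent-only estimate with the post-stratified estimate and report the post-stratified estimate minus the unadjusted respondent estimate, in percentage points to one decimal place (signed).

Unadjusted (pooled respondent) estimate weights by respondent counts:
  (120/600)×40.2 + (180/600)×50.1 + (300/600)×50.9 = 48.52%
Post-stratified estimate weights by population shares:
  0.09×40.2 + 0.12×50.1 + 0.79×50.9 = 49.841%
Difference = 49.841 − 48.52 = 1.321 pp.

+1.3 percentage points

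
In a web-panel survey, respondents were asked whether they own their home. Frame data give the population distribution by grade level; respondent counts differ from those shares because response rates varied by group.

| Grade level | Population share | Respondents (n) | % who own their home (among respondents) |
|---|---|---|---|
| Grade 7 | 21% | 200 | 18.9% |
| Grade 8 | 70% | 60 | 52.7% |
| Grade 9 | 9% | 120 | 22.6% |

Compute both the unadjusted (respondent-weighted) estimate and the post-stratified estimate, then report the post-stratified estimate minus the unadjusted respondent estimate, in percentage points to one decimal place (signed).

Without adjustment, the pooled respondent share is:
  (200/380)×18.9 + (60/380)×52.7 + (120/380)×22.6 = 25.4053%
Post-stratified estimate weights by population shares:
  0.21×18.9 + 0.7×52.7 + 0.09×22.6 = 42.893%
Difference = 42.893 − 25.4053 = 17.4877 pp.

+17.5 percentage points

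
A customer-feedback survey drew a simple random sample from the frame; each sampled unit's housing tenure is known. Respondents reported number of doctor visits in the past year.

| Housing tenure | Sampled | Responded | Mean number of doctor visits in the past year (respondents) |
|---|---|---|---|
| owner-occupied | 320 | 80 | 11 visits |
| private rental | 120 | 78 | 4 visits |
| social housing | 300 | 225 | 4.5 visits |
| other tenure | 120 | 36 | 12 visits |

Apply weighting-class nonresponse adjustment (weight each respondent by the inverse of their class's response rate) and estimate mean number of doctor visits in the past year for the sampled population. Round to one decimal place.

Class response rates: owner-occupied 80/320 = 25%, private rental 78/120 = 65%, social housing 225/300 = 75%, other tenure 36/120 = 30%.
Weighting each respondent by the inverse class response rate inflates each class back to its sampled size, so the class weight is n_sampled:
  owner-occupied: 320 × 11 = 3520
  private rental: 120 × 4 = 480
  social housing: 300 × 4.5 = 1350
  other tenure: 120 × 12 = 1440
Adjusted estimate = 6790 / 860 = 7.89535 → 7.9.

7.9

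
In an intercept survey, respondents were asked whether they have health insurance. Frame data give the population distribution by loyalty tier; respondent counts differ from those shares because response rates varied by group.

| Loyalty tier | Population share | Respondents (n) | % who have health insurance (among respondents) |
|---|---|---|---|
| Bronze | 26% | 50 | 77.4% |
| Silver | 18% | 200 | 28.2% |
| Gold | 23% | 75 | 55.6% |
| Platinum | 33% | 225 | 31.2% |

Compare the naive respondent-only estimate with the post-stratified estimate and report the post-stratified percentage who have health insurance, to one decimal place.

Naive respondent-only estimate (weights = respondent counts):
  (50/550)×77.4 + (200/550)×28.2 + (75/550)×55.6 + (225/550)×31.2 = 37.6364%
Post-stratified estimate weights by population shares:
  0.26×77.4 + 0.18×28.2 + 0.23×55.6 + 0.33×31.2 = 48.284%

48.3%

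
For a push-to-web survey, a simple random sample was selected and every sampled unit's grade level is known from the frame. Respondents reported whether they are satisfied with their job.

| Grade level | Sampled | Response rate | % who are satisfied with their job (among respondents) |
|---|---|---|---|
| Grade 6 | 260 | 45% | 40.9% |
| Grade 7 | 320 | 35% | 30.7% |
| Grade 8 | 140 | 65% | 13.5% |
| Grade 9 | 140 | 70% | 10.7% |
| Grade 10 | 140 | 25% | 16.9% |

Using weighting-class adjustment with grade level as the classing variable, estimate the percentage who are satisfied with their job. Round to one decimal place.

26.2%

Each respondent's weight = sampled/responded in their class; summing within a class gives n_sampled, so:
  Grade 6: 260 × 40.9 = 10,634
  Grade 7: 320 × 30.7 = 9824
  Grade 8: 140 × 13.5 = 1890
  Grade 9: 140 × 10.7 = 1498
  Grade 10: 140 × 16.9 = 2366
Adjusted estimate = 26,212 / 1,000 = 26.212 → 26.2%.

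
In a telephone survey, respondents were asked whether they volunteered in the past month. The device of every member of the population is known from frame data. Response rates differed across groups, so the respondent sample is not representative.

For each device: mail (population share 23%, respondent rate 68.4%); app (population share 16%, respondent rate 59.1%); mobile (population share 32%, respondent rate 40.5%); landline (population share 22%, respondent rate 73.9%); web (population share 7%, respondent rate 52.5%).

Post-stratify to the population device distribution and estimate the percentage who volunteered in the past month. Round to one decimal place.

Each cell contributes population-share × respondent value:
  mail: 0.23 × 68.4 = 15.732
  app: 0.16 × 59.1 = 9.456
  mobile: 0.32 × 40.5 = 12.96
  landline: 0.22 × 73.9 = 16.258
  web: 0.07 × 52.5 = 3.675
Post-stratified estimate = 58.081 → 58.1%.

58.1%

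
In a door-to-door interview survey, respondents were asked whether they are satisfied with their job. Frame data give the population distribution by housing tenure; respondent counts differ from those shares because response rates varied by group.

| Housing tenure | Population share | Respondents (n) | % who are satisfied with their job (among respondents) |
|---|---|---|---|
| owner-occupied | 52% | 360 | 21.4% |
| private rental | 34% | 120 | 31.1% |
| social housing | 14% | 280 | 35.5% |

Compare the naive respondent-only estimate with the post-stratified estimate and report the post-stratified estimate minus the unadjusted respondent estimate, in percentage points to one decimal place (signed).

Unadjusted (pooled respondent) estimate weights by respondent counts:
  (360/760)×21.4 + (120/760)×31.1 + (280/760)×35.5 = 28.1263%
Reweighting by population housing tenure shares:
  0.52×21.4 + 0.34×31.1 + 0.14×35.5 = 26.672%
Difference = 26.672 − 28.1263 = -1.4543 pp.

-1.5 percentage points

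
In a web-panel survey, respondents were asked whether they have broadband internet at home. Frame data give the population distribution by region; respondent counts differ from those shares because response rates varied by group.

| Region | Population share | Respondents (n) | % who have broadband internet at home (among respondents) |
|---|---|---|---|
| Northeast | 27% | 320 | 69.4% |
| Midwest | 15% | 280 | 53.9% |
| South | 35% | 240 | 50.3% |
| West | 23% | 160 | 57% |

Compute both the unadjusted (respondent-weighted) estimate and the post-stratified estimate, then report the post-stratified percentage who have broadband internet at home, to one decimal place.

57.5%

Naive respondent-only estimate (weights = respondent counts):
  (320/1000)×69.4 + (280/1000)×53.9 + (240/1000)×50.3 + (160/1000)×57 = 58.492%
Post-stratified estimate weights by population shares:
  0.27×69.4 + 0.15×53.9 + 0.35×50.3 + 0.23×57 = 57.538%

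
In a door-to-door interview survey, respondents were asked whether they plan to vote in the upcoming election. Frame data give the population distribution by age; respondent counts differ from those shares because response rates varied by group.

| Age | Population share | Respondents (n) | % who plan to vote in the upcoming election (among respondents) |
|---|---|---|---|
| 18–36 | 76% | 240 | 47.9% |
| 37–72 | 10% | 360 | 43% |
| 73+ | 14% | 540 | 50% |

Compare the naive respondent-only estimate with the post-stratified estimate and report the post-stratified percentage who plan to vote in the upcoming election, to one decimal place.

47.7%

Unadjusted (pooled respondent) estimate weights by respondent counts:
  (240/1140)×47.9 + (360/1140)×43 + (540/1140)×50 = 47.3474%
Post-stratifying to population shares instead:
  0.76×47.9 + 0.1×43 + 0.14×50 = 47.704%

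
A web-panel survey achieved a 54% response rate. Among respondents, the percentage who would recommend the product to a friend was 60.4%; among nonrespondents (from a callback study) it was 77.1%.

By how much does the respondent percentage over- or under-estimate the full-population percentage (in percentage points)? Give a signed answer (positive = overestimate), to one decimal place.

-7.7 percentage points

Nonresponse fraction = 1 − 0.54 = 0.46.
Bias = (nonresponse fraction) × (respondent percentage − nonrespondent percentage)
     = 0.46 × (60.4 − 77.1) = 0.46 × -16.7 = -7.682.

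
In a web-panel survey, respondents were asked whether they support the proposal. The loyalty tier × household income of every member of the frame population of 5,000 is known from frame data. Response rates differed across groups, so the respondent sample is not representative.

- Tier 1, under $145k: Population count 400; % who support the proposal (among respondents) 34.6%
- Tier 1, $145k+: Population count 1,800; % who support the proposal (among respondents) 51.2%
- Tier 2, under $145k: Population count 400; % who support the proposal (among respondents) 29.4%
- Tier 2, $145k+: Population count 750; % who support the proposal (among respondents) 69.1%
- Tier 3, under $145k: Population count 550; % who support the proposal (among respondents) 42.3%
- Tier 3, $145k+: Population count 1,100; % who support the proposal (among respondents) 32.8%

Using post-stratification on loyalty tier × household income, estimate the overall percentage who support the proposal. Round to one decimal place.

Post-stratification weights by population share, not respondent share:
  Tier 1, under $145k: (400/5,000) × 34.6 = 2.768
  Tier 1, $145k+: (1,800/5,000) × 51.2 = 18.432
  Tier 2, under $145k: (400/5,000) × 29.4 = 2.352
  Tier 2, $145k+: (750/5,000) × 69.1 = 10.365
  Tier 3, under $145k: (550/5,000) × 42.3 = 4.653
  Tier 3, $145k+: (1,100/5,000) × 32.8 = 7.216
Post-stratified estimate = 45.786 → 45.8%.

45.8%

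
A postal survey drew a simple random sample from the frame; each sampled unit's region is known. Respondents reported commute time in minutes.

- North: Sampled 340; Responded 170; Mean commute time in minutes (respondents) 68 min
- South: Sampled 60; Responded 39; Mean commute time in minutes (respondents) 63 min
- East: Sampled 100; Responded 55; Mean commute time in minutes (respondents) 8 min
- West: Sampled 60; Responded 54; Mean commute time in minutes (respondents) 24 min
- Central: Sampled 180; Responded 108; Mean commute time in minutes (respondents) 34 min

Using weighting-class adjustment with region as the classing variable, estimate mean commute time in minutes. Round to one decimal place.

47.6

Class response rates: North 170/340 = 50%, South 39/60 = 65%, East 55/100 = 55%, West 54/60 = 90%, Central 108/180 = 60%.
Inverse-response-rate weighting restores each class to its sampled count, so class totals weight by n_sampled:
  North: 340 × 68 = 23,120
  South: 60 × 63 = 3780
  East: 100 × 8 = 800
  West: 60 × 24 = 1440
  Central: 180 × 34 = 6120
Adjusted estimate = 35,260 / 740 = 47.6486 → 47.6.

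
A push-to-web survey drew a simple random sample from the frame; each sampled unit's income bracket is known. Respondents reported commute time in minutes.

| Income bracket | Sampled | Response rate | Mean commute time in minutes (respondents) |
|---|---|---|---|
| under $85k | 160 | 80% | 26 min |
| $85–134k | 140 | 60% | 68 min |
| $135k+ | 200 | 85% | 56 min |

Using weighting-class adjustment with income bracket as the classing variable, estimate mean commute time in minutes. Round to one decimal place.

49.8

Weighting each respondent by the inverse class response rate inflates each class back to its sampled size, so the class weight is n_sampled:
  under $85k: 160 × 26 = 4160
  $85–134k: 140 × 68 = 9520
  $135k+: 200 × 56 = 11,200
Adjusted estimate = 24,880 / 500 = 49.76 → 49.8.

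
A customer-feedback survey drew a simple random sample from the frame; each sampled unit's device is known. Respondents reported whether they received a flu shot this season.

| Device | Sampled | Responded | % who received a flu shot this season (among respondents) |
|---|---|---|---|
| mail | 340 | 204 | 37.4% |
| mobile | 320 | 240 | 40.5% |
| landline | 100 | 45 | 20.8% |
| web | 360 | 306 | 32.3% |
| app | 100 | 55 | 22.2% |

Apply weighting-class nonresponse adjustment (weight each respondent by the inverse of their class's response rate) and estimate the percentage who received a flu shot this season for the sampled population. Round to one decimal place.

Response rates by class: mail 204/340 = 60%, mobile 240/320 = 75%, landline 45/100 = 45%, web 306/360 = 85%, app 55/100 = 55%.
Weighting each respondent by the inverse class response rate inflates each class back to its sampled size, so the class weight is n_sampled:
  mail: 340 × 37.4 = 12,716
  mobile: 320 × 40.5 = 12,960
  landline: 100 × 20.8 = 2080
  web: 360 × 32.3 = 11628
  app: 100 × 22.2 = 2220
Adjusted estimate = 41,604 / 1,220 = 34.1016 → 34.1%.

34.1%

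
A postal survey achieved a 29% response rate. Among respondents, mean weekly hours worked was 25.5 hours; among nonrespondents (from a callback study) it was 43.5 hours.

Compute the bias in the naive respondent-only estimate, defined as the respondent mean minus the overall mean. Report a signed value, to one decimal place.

Nonresponse fraction = 1 − 0.29 = 0.71.
Bias = (nonresponse fraction) × (respondent mean − nonrespondent mean)
     = 0.71 × (25.5 − 43.5) = 0.71 × -18 = -12.78.

-12.8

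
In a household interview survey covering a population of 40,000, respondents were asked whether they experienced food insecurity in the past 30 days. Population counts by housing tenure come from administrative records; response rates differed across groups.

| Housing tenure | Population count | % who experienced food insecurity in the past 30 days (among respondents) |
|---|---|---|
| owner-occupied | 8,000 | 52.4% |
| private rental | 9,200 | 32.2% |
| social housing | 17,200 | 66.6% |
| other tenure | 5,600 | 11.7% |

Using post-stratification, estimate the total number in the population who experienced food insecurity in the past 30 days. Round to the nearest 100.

19,300

Each cell contributes its population count × the respondent rate:
  owner-occupied: 8,000 × 52.4% = 4192
  private rental: 9,200 × 32.2% = 2962.4
  social housing: 17,200 × 66.6% = 11455.2
  other tenure: 5,600 × 11.7% = 655.2
Estimated total = 19264.8 → 19,300.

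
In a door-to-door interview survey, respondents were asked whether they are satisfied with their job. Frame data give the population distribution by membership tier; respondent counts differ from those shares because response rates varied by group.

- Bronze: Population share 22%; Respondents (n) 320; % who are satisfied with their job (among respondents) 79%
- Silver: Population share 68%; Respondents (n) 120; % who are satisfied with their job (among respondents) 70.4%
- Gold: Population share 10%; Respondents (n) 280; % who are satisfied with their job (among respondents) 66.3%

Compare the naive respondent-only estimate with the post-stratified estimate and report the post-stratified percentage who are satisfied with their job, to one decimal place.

Unadjusted (pooled respondent) estimate weights by respondent counts:
  (320/720)×79 + (120/720)×70.4 + (280/720)×66.3 = 72.6278%
Reweighting by population membership tier shares:
  0.22×79 + 0.68×70.4 + 0.1×66.3 = 71.882%

71.9%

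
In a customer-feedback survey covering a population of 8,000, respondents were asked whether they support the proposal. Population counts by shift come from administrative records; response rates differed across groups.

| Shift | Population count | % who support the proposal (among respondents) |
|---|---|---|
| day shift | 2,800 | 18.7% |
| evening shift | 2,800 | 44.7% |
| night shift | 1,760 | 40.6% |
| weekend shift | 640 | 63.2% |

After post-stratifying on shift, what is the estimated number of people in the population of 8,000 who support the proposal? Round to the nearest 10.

Apply each group's respondent rate to its population count:
  day shift: 2,800 × 18.7% = 523.6
  evening shift: 2,800 × 44.7% = 1251.6
  night shift: 1,760 × 40.6% = 714.56
  weekend shift: 640 × 63.2% = 404.48
Estimated total = 2894.24 → 2,890.

2,890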